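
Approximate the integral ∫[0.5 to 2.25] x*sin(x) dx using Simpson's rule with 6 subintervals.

f(x) = x*sin(x)
a = 0.5, b = 2.25, n = 6
h = (b - a)/n = 0.291667

Simpson's rule: (h/3)[f(x₀) + 4f(x₁) + 2f(x₂) + ... + f(xₙ)]

x_0 = 0.5000, f(x_0) = 0.239713, coefficient = 1
x_1 = 0.7917, f(x_1) = 0.563291, coefficient = 4
x_2 = 1.0833, f(x_2) = 0.957151, coefficient = 2
x_3 = 1.3750, f(x_3) = 1.348728, coefficient = 4
x_4 = 1.6667, f(x_4) = 1.659013, coefficient = 2
x_5 = 1.9583, f(x_5) = 1.813109, coefficient = 4
x_6 = 2.2500, f(x_6) = 1.750665, coefficient = 1

I ≈ (0.291667/3) × 22.123216 = 2.150868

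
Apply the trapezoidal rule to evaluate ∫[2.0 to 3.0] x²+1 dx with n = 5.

f(x) = x²+1
a = 2.0, b = 3.0, n = 5
h = (b - a)/n = 0.200000

Trapezoidal rule: (h/2)[f(x₀) + 2f(x₁) + 2f(x₂) + ... + f(xₙ)]

x_0 = 2.0000, f(x_0) = 5.000000, coefficient = 1
x_1 = 2.2000, f(x_1) = 5.840000, coefficient = 2
x_2 = 2.4000, f(x_2) = 6.760000, coefficient = 2
x_3 = 2.6000, f(x_3) = 7.760000, coefficient = 2
x_4 = 2.8000, f(x_4) = 8.840000, coefficient = 2
x_5 = 3.0000, f(x_5) = 10.000000, coefficient = 1

I ≈ (0.200000/2) × 73.400000 = 7.340000
Exact value: 7.333333
Error: 0.006667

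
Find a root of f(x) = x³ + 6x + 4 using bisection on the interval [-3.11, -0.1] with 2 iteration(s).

f(x) = x³ + 6x + 4
Initial interval: [-3.11, -0.1]

Iteration 1:
  c_1 = (-3.110000 + (-0.100000))/2 = -1.605000
  f(c_1) = f(-1.605000) = -9.764520
  f(a) × f(c) ≥ 0, new interval: [-1.605000, -0.100000]
Iteration 2:
  c_2 = (-1.605000 + (-0.100000))/2 = -0.852500
  f(c_2) = f(-0.852500) = -1.734560
  f(a) × f(c) ≥ 0, new interval: [-0.852500, -0.100000]

After 2 iteration(s), the approximation is c_2 = -0.852500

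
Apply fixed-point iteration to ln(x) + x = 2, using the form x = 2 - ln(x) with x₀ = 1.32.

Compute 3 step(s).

Equation: ln(x) + x = 2
Fixed-point form: x = 2 - ln(x)
x₀ = 1.32

x_1 = g(1.320000) = 1.722368
x_2 = g(1.722368) = 1.456300
x_3 = g(1.456300) = 1.624101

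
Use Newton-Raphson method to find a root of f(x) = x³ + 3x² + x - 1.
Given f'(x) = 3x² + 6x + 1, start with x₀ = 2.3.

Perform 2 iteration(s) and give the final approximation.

f(x) = x³ + 3x² + x - 1
f'(x) = 3x² + 6x + 1
x₀ = 2.3

Newton-Raphson formula: x_{n+1} = x_n - f(x_n)/f'(x_n)

Iteration 1:
  f(2.300000) = 29.337000
  f'(2.300000) = 30.670000
  x_1 = 2.300000 - 29.337000/30.670000 = 1.343463
Iteration 2:
  f(1.343463) = 8.182943
  f'(1.343463) = 14.475452
  x_2 = 1.343463 - 8.182943/14.475452 = 0.778165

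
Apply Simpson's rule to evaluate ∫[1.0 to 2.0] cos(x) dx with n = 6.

f(x) = cos(x)
a = 1.0, b = 2.0, n = 6
h = (b - a)/n = 0.166667

Simpson's rule: (h/3)[f(x₀) + 4f(x₁) + 2f(x₂) + ... + f(xₙ)]

x_0 = 1.0000, f(x_0) = 0.540302, coefficient = 1
x_1 = 1.1667, f(x_1) = 0.393219, coefficient = 4
x_2 = 1.3333, f(x_2) = 0.235238, coefficient = 2
x_3 = 1.5000, f(x_3) = 0.070737, coefficient = 4
x_4 = 1.6667, f(x_4) = -0.095724, coefficient = 2
x_5 = 1.8333, f(x_5) = -0.259531, coefficient = 4
x_6 = 2.0000, f(x_6) = -0.416147, coefficient = 1

I ≈ (0.166667/3) × 1.220881 = 0.067827
Exact value: 0.067826
Error: 0.000000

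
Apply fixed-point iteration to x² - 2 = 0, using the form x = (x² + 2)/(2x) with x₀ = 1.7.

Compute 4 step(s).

Equation: x² - 2 = 0
Fixed-point form: x = (x² + 2)/(2x)
x₀ = 1.7

x_1 = g(1.700000) = 1.438235
x_2 = g(1.438235) = 1.414414
x_3 = g(1.414414) = 1.414214
x_4 = g(1.414214) = 1.414214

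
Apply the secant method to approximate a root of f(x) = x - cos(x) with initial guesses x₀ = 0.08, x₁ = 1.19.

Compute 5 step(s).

f(x) = x - cos(x)
x₀ = 0.08, x₁ = 1.19

Secant formula: x_{n+1} = x_n - f(x_n)(x_n - x_{n-1})/(f(x_n) - f(x_{n-1}))

Iteration 1:
  f(0.080000) = -0.916802
  f(1.190000) = 0.818340
  x_2 = 1.190000 - 0.818340×(1.190000 - 0.080000)/(0.818340 - (-0.916802))
       = 0.666494
Iteration 2:
  f(1.190000) = 0.818340
  f(0.666494) = -0.119500
  x_3 = 0.666494 - (-0.119500)×(0.666494 - 1.190000)/(-0.119500 - 0.818340)
       = 0.733199
Iteration 3:
  f(0.666494) = -0.119500
  f(0.733199) = -0.009838
  x_4 = 0.733199 - (-0.009838)×(0.733199 - 0.666494)/(-0.009838 - (-0.119500))
       = 0.739183
Iteration 4:
  f(0.733199) = -0.009838
  f(0.739183) = 0.000164
  x_5 = 0.739183 - 0.000164×(0.739183 - 0.733199)/(0.000164 - (-0.009838))
       = 0.739085
Iteration 5:
  f(0.739183) = 0.000164
  f(0.739085) = 0.000000
  x_6 = 0.739085 - 0.000000×(0.739085 - 0.739183)/(0.000000 - 0.000164)
       = 0.739085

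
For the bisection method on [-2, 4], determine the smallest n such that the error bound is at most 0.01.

We need (b-a)/2^n ≤ 0.01
(4 - (-2))/2^n ≤ 0.01
6/2^n ≤ 0.01
2^n ≥ 600
n ≥ log₂(600) = 9.23
n ≥ 10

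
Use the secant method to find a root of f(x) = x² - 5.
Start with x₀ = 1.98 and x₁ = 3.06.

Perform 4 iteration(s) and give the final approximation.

f(x) = x² - 5
x₀ = 1.98, x₁ = 3.06

Secant formula: x_{n+1} = x_n - f(x_n)(x_n - x_{n-1})/(f(x_n) - f(x_{n-1}))

Iteration 1:
  f(1.980000) = -1.079600
  f(3.060000) = 4.363600
  x_2 = 3.060000 - 4.363600×(3.060000 - 1.980000)/(4.363600 - (-1.079600))
       = 2.194206
Iteration 2:
  f(3.060000) = 4.363600
  f(2.194206) = -0.185458
  x_3 = 2.194206 - (-0.185458)×(2.194206 - 3.060000)/(-0.185458 - 4.363600)
       = 2.229503
Iteration 3:
  f(2.194206) = -0.185458
  f(2.229503) = -0.029314
  x_4 = 2.229503 - (-0.029314)×(2.229503 - 2.194206)/(-0.029314 - (-0.185458))
       = 2.236130
Iteration 4:
  f(2.229503) = -0.029314
  f(2.236130) = 0.000278
  x_5 = 2.236130 - 0.000278×(2.236130 - 2.229503)/(0.000278 - (-0.029314))
       = 2.236068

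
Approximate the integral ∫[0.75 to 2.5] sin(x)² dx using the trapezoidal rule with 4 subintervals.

f(x) = sin(x)²
a = 0.75, b = 2.5, n = 4
h = (b - a)/n = 0.437500

Trapezoidal rule: (h/2)[f(x₀) + 2f(x₁) + 2f(x₂) + ... + f(xₙ)]

x_0 = 0.7500, f(x_0) = 0.464631, coefficient = 1
x_1 = 1.1875, f(x_1) = 0.860139, coefficient = 2
x_2 = 1.6250, f(x_2) = 0.997065, coefficient = 2
x_3 = 2.0625, f(x_3) = 0.777095, coefficient = 2
x_4 = 2.5000, f(x_4) = 0.358169, coefficient = 1

I ≈ (0.437500/2) × 6.091398 = 1.332493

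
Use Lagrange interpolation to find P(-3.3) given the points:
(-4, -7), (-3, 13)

Lagrange interpolation formula:
P(x) = Σ yᵢ × Lᵢ(x)
where Lᵢ(x) = Π_{j≠i} (x - xⱼ)/(xᵢ - xⱼ)

L_0(-3.3) = (-3.3 - (-3))/(-4 - (-3)) = 0.300000
L_1(-3.3) = (-3.3 - (-4))/(-3 - (-4)) = 0.700000

P(-3.3) = (-7)×L_0(-3.3) + 13×L_1(-3.3)
P(-3.3) = 7.000000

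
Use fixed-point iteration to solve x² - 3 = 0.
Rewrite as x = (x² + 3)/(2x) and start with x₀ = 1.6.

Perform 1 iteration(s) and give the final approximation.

Equation: x² - 3 = 0
Fixed-point form: x = (x² + 3)/(2x)
x₀ = 1.6

x_1 = g(1.600000) = 1.737500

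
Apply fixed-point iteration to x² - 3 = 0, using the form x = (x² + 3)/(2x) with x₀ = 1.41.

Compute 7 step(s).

Equation: x² - 3 = 0
Fixed-point form: x = (x² + 3)/(2x)
x₀ = 1.41

x_1 = g(1.410000) = 1.768830
x_2 = g(1.768830) = 1.732433
x_3 = g(1.732433) = 1.732051
x_4 = g(1.732051) = 1.732051
x_5 = g(1.732051) = 1.732051
x_6 = g(1.732051) = 1.732051
x_7 = g(1.732051) = 1.732051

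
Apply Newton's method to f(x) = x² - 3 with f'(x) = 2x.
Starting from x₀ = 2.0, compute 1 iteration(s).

f(x) = x² - 3
f'(x) = 2x
x₀ = 2.0

Newton-Raphson formula: x_{n+1} = x_n - f(x_n)/f'(x_n)

Iteration 1:
  f(2.000000) = 1.000000
  f'(2.000000) = 4.000000
  x_1 = 2.000000 - 1.000000/4.000000 = 1.750000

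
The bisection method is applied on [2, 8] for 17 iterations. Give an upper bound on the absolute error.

Bisection error bound: |error| ≤ (b-a)/2^n
|error| ≤ (8 - 2)/2^17 = 6/2^17
|error| ≤ 0.0000457764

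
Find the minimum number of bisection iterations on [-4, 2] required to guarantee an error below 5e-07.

We need (b-a)/2^n ≤ 5e-07
(2 - (-4))/2^n ≤ 5e-07
6/2^n ≤ 5e-07
2^n ≥ 12000000
n ≥ log₂(12000000) = 23.52
n ≥ 24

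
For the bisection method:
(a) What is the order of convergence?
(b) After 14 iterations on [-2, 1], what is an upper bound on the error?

(a) Bisection has linear (order 1) convergence; the error is halved each step.

(b) Error bound = (b-a)/2^n = (1 - (-2))/2^{14}
    = 3/2^{14}

(a) 1 (linear); (b) error ≤ 1.83e-04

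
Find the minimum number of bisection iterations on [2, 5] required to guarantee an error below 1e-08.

We need (b-a)/2^n ≤ 1e-08
(5 - 2)/2^n ≤ 1e-08
3/2^n ≤ 1e-08
2^n ≥ 300000000
n ≥ log₂(300000000) = 28.16
n ≥ 29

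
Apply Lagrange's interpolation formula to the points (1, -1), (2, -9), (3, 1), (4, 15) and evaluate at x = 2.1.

Lagrange interpolation formula:
P(x) = Σ yᵢ × Lᵢ(x)
where Lᵢ(x) = Π_{j≠i} (x - xⱼ)/(xᵢ - xⱼ)

L_0(2.1) = (2.1 - 2)/(1 - 2) × (2.1 - 3)/(1 - 3) × (2.1 - 4)/(1 - 4) = -0.028500
L_1(2.1) = (2.1 - 1)/(2 - 1) × (2.1 - 3)/(2 - 3) × (2.1 - 4)/(2 - 4) = 0.940500
L_2(2.1) = (2.1 - 1)/(3 - 1) × (2.1 - 2)/(3 - 2) × (2.1 - 4)/(3 - 4) = 0.104500
L_3(2.1) = (2.1 - 1)/(4 - 1) × (2.1 - 2)/(4 - 2) × (2.1 - 3)/(4 - 3) = -0.016500

P(2.1) = (-1)×L_0(2.1) + (-9)×L_1(2.1) + 1×L_2(2.1) + 15×L_3(2.1)
P(2.1) = -8.579000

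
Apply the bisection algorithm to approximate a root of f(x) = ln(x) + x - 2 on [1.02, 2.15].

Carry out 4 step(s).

f(x) = ln(x) + x - 2
Initial interval: [1.02, 2.15]

Iteration 1:
  c_1 = (1.020000 + 2.150000)/2 = 1.585000
  f(c_1) = f(1.585000) = 0.045584
  f(a) × f(c) < 0, new interval: [1.020000, 1.585000]
Iteration 2:
  c_2 = (1.020000 + 1.585000)/2 = 1.302500
  f(c_2) = f(1.302500) = -0.433215
  f(a) × f(c) ≥ 0, new interval: [1.302500, 1.585000]
Iteration 3:
  c_3 = (1.302500 + 1.585000)/2 = 1.443750
  f(c_3) = f(1.443750) = -0.189006
  f(a) × f(c) ≥ 0, new interval: [1.443750, 1.585000]
Iteration 4:
  c_4 = (1.443750 + 1.585000)/2 = 1.514375
  f(c_4) = f(1.514375) = -0.070622
  f(a) × f(c) ≥ 0, new interval: [1.514375, 1.585000]

After 4 iteration(s), the approximation is c_4 = 1.514375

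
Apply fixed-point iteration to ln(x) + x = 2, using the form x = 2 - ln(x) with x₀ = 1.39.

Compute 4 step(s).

Equation: ln(x) + x = 2
Fixed-point form: x = 2 - ln(x)
x₀ = 1.39

x_1 = g(1.390000) = 1.670696
x_2 = g(1.670696) = 1.486760
x_3 = g(1.486760) = 1.603401
x_4 = g(1.603401) = 1.527873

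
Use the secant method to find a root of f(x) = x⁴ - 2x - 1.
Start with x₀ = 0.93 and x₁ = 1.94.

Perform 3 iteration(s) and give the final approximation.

f(x) = x⁴ - 2x - 1
x₀ = 0.93, x₁ = 1.94

Secant formula: x_{n+1} = x_n - f(x_n)(x_n - x_{n-1})/(f(x_n) - f(x_{n-1}))

Iteration 1:
  f(0.930000) = -2.111948
  f(1.940000) = 9.284685
  x_2 = 1.940000 - 9.284685×(1.940000 - 0.930000)/(9.284685 - (-2.111948))
       = 1.117166
Iteration 2:
  f(1.940000) = 9.284685
  f(1.117166) = -1.676677
  x_3 = 1.117166 - (-1.676677)×(1.117166 - 1.940000)/(-1.676677 - 9.284685)
       = 1.243029
Iteration 3:
  f(1.117166) = -1.676677
  f(1.243029) = -1.098658
  x_4 = 1.243029 - (-1.098658)×(1.243029 - 1.117166)/(-1.098658 - (-1.676677))
       = 1.482260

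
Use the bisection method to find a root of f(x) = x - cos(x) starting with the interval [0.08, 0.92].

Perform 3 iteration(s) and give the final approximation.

f(x) = x - cos(x)
Initial interval: [0.08, 0.92]

Iteration 1:
  c_1 = (0.080000 + 0.920000)/2 = 0.500000
  f(c_1) = f(0.500000) = -0.377583
  f(a) × f(c) ≥ 0, new interval: [0.500000, 0.920000]
Iteration 2:
  c_2 = (0.500000 + 0.920000)/2 = 0.710000
  f(c_2) = f(0.710000) = -0.048362
  f(a) × f(c) ≥ 0, new interval: [0.710000, 0.920000]
Iteration 3:
  c_3 = (0.710000 + 0.920000)/2 = 0.815000
  f(c_3) = f(0.815000) = 0.129132
  f(a) × f(c) < 0, new interval: [0.710000, 0.815000]

After 3 iteration(s), the approximation is c_3 = 0.815000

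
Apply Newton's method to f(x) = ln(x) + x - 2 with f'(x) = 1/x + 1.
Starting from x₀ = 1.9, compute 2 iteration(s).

f(x) = ln(x) + x - 2
f'(x) = 1/x + 1
x₀ = 1.9

Newton-Raphson formula: x_{n+1} = x_n - f(x_n)/f'(x_n)

Iteration 1:
  f(1.900000) = 0.541854
  f'(1.900000) = 1.526316
  x_1 = 1.900000 - 0.541854/1.526316 = 1.544992
Iteration 2:
  f(1.544992) = -0.019989
  f'(1.544992) = 1.647252
  x_2 = 1.544992 - (-0.019989)/1.647252 = 1.557127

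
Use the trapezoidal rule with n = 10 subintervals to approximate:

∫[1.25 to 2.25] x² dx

f(x) = x²
a = 1.25, b = 2.25, n = 10
h = (b - a)/n = 0.100000

Trapezoidal rule: (h/2)[f(x₀) + 2f(x₁) + 2f(x₂) + ... + f(xₙ)]

x_0 = 1.2500, f(x_0) = 1.562500, coefficient = 1
x_1 = 1.3500, f(x_1) = 1.822500, coefficient = 2
x_2 = 1.4500, f(x_2) = 2.102500, coefficient = 2
x_3 = 1.5500, f(x_3) = 2.402500, coefficient = 2
x_4 = 1.6500, f(x_4) = 2.722500, coefficient = 2
x_5 = 1.7500, f(x_5) = 3.062500, coefficient = 2
x_6 = 1.8500, f(x_6) = 3.422500, coefficient = 2
x_7 = 1.9500, f(x_7) = 3.802500, coefficient = 2
x_8 = 2.0500, f(x_8) = 4.202500, coefficient = 2
x_9 = 2.1500, f(x_9) = 4.622500, coefficient = 2
x_10 = 2.2500, f(x_10) = 5.062500, coefficient = 1

I ≈ (0.100000/2) × 62.950000 = 3.147500
Exact value: 3.145833
Error: 0.001667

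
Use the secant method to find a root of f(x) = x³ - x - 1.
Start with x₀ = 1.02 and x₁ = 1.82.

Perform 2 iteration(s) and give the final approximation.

f(x) = x³ - x - 1
x₀ = 1.02, x₁ = 1.82

Secant formula: x_{n+1} = x_n - f(x_n)(x_n - x_{n-1})/(f(x_n) - f(x_{n-1}))

Iteration 1:
  f(1.020000) = -0.958792
  f(1.820000) = 3.208568
  x_2 = 1.820000 - 3.208568×(1.820000 - 1.020000)/(3.208568 - (-0.958792))
       = 1.204057
Iteration 2:
  f(1.820000) = 3.208568
  f(1.204057) = -0.458470
  x_3 = 1.204057 - (-0.458470)×(1.204057 - 1.820000)/(-0.458470 - 3.208568)
       = 1.281065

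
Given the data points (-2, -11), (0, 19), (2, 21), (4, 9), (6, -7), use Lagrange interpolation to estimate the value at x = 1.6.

Lagrange interpolation formula:
P(x) = Σ yᵢ × Lᵢ(x)
where Lᵢ(x) = Π_{j≠i} (x - xⱼ)/(xᵢ - xⱼ)

L_0(1.6) = (1.6 - 0)/(-2 - 0) × (1.6 - 2)/(-2 - 2) × (1.6 - 4)/(-2 - 4) × (1.6 - 6)/(-2 - 6) = -0.017600
L_1(1.6) = (1.6 - (-2))/(0 - (-2)) × (1.6 - 2)/(0 - 2) × (1.6 - 4)/(0 - 4) × (1.6 - 6)/(0 - 6) = 0.158400
L_2(1.6) = (1.6 - (-2))/(2 - (-2)) × (1.6 - 0)/(2 - 0) × (1.6 - 4)/(2 - 4) × (1.6 - 6)/(2 - 6) = 0.950400
L_3(1.6) = (1.6 - (-2))/(4 - (-2)) × (1.6 - 0)/(4 - 0) × (1.6 - 2)/(4 - 2) × (1.6 - 6)/(4 - 6) = -0.105600
L_4(1.6) = (1.6 - (-2))/(6 - (-2)) × (1.6 - 0)/(6 - 0) × (1.6 - 2)/(6 - 2) × (1.6 - 4)/(6 - 4) = 0.014400

P(1.6) = (-11)×L_0(1.6) + 19×L_1(1.6) + 21×L_2(1.6) + 9×L_3(1.6) + (-7)×L_4(1.6)
P(1.6) = 22.110400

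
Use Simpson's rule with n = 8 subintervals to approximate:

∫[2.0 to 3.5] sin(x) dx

f(x) = sin(x)
a = 2.0, b = 3.5, n = 8
h = (b - a)/n = 0.187500

Simpson's rule: (h/3)[f(x₀) + 4f(x₁) + 2f(x₂) + ... + f(xₙ)]

x_0 = 2.0000, f(x_0) = 0.909297, coefficient = 1
x_1 = 2.1875, f(x_1) = 0.815789, coefficient = 4
x_2 = 2.3750, f(x_2) = 0.693685, coefficient = 2
x_3 = 2.5625, f(x_3) = 0.547265, coefficient = 4
x_4 = 2.7500, f(x_4) = 0.381661, coefficient = 2
x_5 = 2.9375, f(x_5) = 0.202679, coefficient = 4
x_6 = 3.1250, f(x_6) = 0.016592, coefficient = 2
x_7 = 3.3125, f(x_7) = -0.170077, coefficient = 4
x_8 = 3.5000, f(x_8) = -0.350783, coefficient = 1

I ≈ (0.187500/3) × 8.325015 = 0.520313
Exact value: 0.520310
Error: 0.000004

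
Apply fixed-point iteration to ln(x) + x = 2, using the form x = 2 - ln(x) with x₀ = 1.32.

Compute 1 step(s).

Equation: ln(x) + x = 2
Fixed-point form: x = 2 - ln(x)
x₀ = 1.32

x_1 = g(1.320000) = 1.722368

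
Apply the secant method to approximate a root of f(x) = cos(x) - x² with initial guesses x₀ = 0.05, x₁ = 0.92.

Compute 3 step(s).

f(x) = cos(x) - x²
x₀ = 0.05, x₁ = 0.92

Secant formula: x_{n+1} = x_n - f(x_n)(x_n - x_{n-1})/(f(x_n) - f(x_{n-1}))

Iteration 1:
  f(0.050000) = 0.996250
  f(0.920000) = -0.240580
  x_2 = 0.920000 - (-0.240580)×(0.920000 - 0.050000)/(-0.240580 - 0.996250)
       = 0.750773
Iteration 2:
  f(0.920000) = -0.240580
  f(0.750773) = 0.167501
  x_3 = 0.750773 - 0.167501×(0.750773 - 0.920000)/(0.167501 - (-0.240580))
       = 0.820234
Iteration 3:
  f(0.750773) = 0.167501
  f(0.820234) = 0.009266
  x_4 = 0.820234 - 0.009266×(0.820234 - 0.750773)/(0.009266 - 0.167501)
       = 0.824302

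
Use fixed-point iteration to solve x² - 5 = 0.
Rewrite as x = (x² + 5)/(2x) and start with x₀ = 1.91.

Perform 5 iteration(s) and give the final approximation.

Equation: x² - 5 = 0
Fixed-point form: x = (x² + 5)/(2x)
x₀ = 1.91

x_1 = g(1.910000) = 2.263901
x_2 = g(2.263901) = 2.236239
x_3 = g(2.236239) = 2.236068
x_4 = g(2.236068) = 2.236068
x_5 = g(2.236068) = 2.236068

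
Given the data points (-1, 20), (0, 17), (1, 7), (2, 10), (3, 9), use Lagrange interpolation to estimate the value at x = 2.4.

Lagrange interpolation formula:
P(x) = Σ yᵢ × Lᵢ(x)
where Lᵢ(x) = Π_{j≠i} (x - xⱼ)/(xᵢ - xⱼ)

L_0(2.4) = (2.4 - 0)/(-1 - 0) × (2.4 - 1)/(-1 - 1) × (2.4 - 2)/(-1 - 2) × (2.4 - 3)/(-1 - 3) = -0.033600
L_1(2.4) = (2.4 - (-1))/(0 - (-1)) × (2.4 - 1)/(0 - 1) × (2.4 - 2)/(0 - 2) × (2.4 - 3)/(0 - 3) = 0.190400
L_2(2.4) = (2.4 - (-1))/(1 - (-1)) × (2.4 - 0)/(1 - 0) × (2.4 - 2)/(1 - 2) × (2.4 - 3)/(1 - 3) = -0.489600
L_3(2.4) = (2.4 - (-1))/(2 - (-1)) × (2.4 - 0)/(2 - 0) × (2.4 - 1)/(2 - 1) × (2.4 - 3)/(2 - 3) = 1.142400
L_4(2.4) = (2.4 - (-1))/(3 - (-1)) × (2.4 - 0)/(3 - 0) × (2.4 - 1)/(3 - 1) × (2.4 - 2)/(3 - 2) = 0.190400

P(2.4) = 20×L_0(2.4) + 17×L_1(2.4) + 7×L_2(2.4) + 10×L_3(2.4) + 9×L_4(2.4)
P(2.4) = 12.275200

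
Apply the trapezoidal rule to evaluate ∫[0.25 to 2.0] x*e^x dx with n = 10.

f(x) = x*e^x
a = 0.25, b = 2.0, n = 10
h = (b - a)/n = 0.175000

Trapezoidal rule: (h/2)[f(x₀) + 2f(x₁) + 2f(x₂) + ... + f(xₙ)]

x_0 = 0.2500, f(x_0) = 0.321006, coefficient = 1
x_1 = 0.4250, f(x_1) = 0.650076, coefficient = 2
x_2 = 0.6000, f(x_2) = 1.093271, coefficient = 2
x_3 = 0.7750, f(x_3) = 1.682209, coefficient = 2
x_4 = 0.9500, f(x_4) = 2.456424, coefficient = 2
x_5 = 1.1250, f(x_5) = 3.465244, coefficient = 2
x_6 = 1.3000, f(x_6) = 4.770086, coefficient = 2
x_7 = 1.4750, f(x_7) = 6.447278, coefficient = 2
x_8 = 1.6500, f(x_8) = 8.591517, coefficient = 2
x_9 = 1.8250, f(x_9) = 11.320101, coefficient = 2
x_10 = 2.0000, f(x_10) = 14.778112, coefficient = 1

I ≈ (0.175000/2) × 96.051529 = 8.404509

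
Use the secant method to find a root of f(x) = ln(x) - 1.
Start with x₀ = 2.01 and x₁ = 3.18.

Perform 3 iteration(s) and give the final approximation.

f(x) = ln(x) - 1
x₀ = 2.01, x₁ = 3.18

Secant formula: x_{n+1} = x_n - f(x_n)(x_n - x_{n-1})/(f(x_n) - f(x_{n-1}))

Iteration 1:
  f(2.010000) = -0.301865
  f(3.180000) = 0.156881
  x_2 = 3.180000 - 0.156881×(3.180000 - 2.010000)/(0.156881 - (-0.301865))
       = 2.779886
Iteration 2:
  f(3.180000) = 0.156881
  f(2.779886) = 0.022410
  x_3 = 2.779886 - 0.022410×(2.779886 - 3.180000)/(0.022410 - 0.156881)
       = 2.713206
Iteration 3:
  f(2.779886) = 0.022410
  f(2.713206) = -0.001869
  x_4 = 2.713206 - (-0.001869)×(2.713206 - 2.779886)/(-0.001869 - 0.022410)
       = 2.718339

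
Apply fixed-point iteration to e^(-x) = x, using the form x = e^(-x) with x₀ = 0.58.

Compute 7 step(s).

Equation: e^(-x) = x
Fixed-point form: x = e^(-x)
x₀ = 0.58

x_1 = g(0.580000) = 0.559898
x_2 = g(0.559898) = 0.571267
x_3 = g(0.571267) = 0.564809
x_4 = g(0.564809) = 0.568469
x_5 = g(0.568469) = 0.566392
x_6 = g(0.566392) = 0.567569
x_7 = g(0.567569) = 0.566902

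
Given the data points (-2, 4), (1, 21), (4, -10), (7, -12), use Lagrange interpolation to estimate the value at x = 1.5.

Lagrange interpolation formula:
P(x) = Σ yᵢ × Lᵢ(x)
where Lᵢ(x) = Π_{j≠i} (x - xⱼ)/(xᵢ - xⱼ)

L_0(1.5) = (1.5 - 1)/(-2 - 1) × (1.5 - 4)/(-2 - 4) × (1.5 - 7)/(-2 - 7) = -0.042438
L_1(1.5) = (1.5 - (-2))/(1 - (-2)) × (1.5 - 4)/(1 - 4) × (1.5 - 7)/(1 - 7) = 0.891204
L_2(1.5) = (1.5 - (-2))/(4 - (-2)) × (1.5 - 1)/(4 - 1) × (1.5 - 7)/(4 - 7) = 0.178241
L_3(1.5) = (1.5 - (-2))/(7 - (-2)) × (1.5 - 1)/(7 - 1) × (1.5 - 4)/(7 - 4) = -0.027006

P(1.5) = 4×L_0(1.5) + 21×L_1(1.5) + (-10)×L_2(1.5) + (-12)×L_3(1.5)
P(1.5) = 17.087191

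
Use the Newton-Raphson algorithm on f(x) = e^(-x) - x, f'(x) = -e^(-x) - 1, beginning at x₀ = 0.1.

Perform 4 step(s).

f(x) = e^(-x) - x
f'(x) = -e^(-x) - 1
x₀ = 0.1

Newton-Raphson formula: x_{n+1} = x_n - f(x_n)/f'(x_n)

Iteration 1:
  f(0.100000) = 0.804837
  f'(0.100000) = -1.904837
  x_1 = 0.100000 - 0.804837/(-1.904837) = 0.522523
Iteration 2:
  f(0.522523) = 0.070500
  f'(0.522523) = -1.593023
  x_2 = 0.522523 - 0.070500/(-1.593023) = 0.566778
Iteration 3:
  f(0.566778) = 0.000572
  f'(0.566778) = -1.567350
  x_3 = 0.566778 - 0.000572/(-1.567350) = 0.567143
Iteration 4:
  f(0.567143) = 0.000000
  f'(0.567143) = -1.567143
  x_4 = 0.567143 - 0.000000/(-1.567143) = 0.567143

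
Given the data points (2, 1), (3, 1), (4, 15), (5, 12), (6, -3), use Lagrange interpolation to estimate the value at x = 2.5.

Lagrange interpolation formula:
P(x) = Σ yᵢ × Lᵢ(x)
where Lᵢ(x) = Π_{j≠i} (x - xⱼ)/(xᵢ - xⱼ)

L_0(2.5) = (2.5 - 3)/(2 - 3) × (2.5 - 4)/(2 - 4) × (2.5 - 5)/(2 - 5) × (2.5 - 6)/(2 - 6) = 0.273438
L_1(2.5) = (2.5 - 2)/(3 - 2) × (2.5 - 4)/(3 - 4) × (2.5 - 5)/(3 - 5) × (2.5 - 6)/(3 - 6) = 1.093750
L_2(2.5) = (2.5 - 2)/(4 - 2) × (2.5 - 3)/(4 - 3) × (2.5 - 5)/(4 - 5) × (2.5 - 6)/(4 - 6) = -0.546875
L_3(2.5) = (2.5 - 2)/(5 - 2) × (2.5 - 3)/(5 - 3) × (2.5 - 4)/(5 - 4) × (2.5 - 6)/(5 - 6) = 0.218750
L_4(2.5) = (2.5 - 2)/(6 - 2) × (2.5 - 3)/(6 - 3) × (2.5 - 4)/(6 - 4) × (2.5 - 5)/(6 - 5) = -0.039062

P(2.5) = 1×L_0(2.5) + 1×L_1(2.5) + 15×L_2(2.5) + 12×L_3(2.5) + (-3)×L_4(2.5)
P(2.5) = -4.093750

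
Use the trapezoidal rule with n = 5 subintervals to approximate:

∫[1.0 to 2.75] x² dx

f(x) = x²
a = 1.0, b = 2.75, n = 5
h = (b - a)/n = 0.350000

Trapezoidal rule: (h/2)[f(x₀) + 2f(x₁) + 2f(x₂) + ... + f(xₙ)]

x_0 = 1.0000, f(x_0) = 1.000000, coefficient = 1
x_1 = 1.3500, f(x_1) = 1.822500, coefficient = 2
x_2 = 1.7000, f(x_2) = 2.890000, coefficient = 2
x_3 = 2.0500, f(x_3) = 4.202500, coefficient = 2
x_4 = 2.4000, f(x_4) = 5.760000, coefficient = 2
x_5 = 2.7500, f(x_5) = 7.562500, coefficient = 1

I ≈ (0.350000/2) × 37.912500 = 6.634687
Exact value: 6.598958
Error: 0.035729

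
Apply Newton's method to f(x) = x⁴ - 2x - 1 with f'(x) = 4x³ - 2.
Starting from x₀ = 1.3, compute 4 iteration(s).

f(x) = x⁴ - 2x - 1
f'(x) = 4x³ - 2
x₀ = 1.3

Newton-Raphson formula: x_{n+1} = x_n - f(x_n)/f'(x_n)

Iteration 1:
  f(1.300000) = -0.743900
  f'(1.300000) = 6.788000
  x_1 = 1.300000 - (-0.743900)/6.788000 = 1.409590
Iteration 2:
  f(1.409590) = 0.128771
  f'(1.409590) = 9.203116
  x_2 = 1.409590 - 0.128771/9.203116 = 1.395598
Iteration 3:
  f(1.395598) = 0.002319
  f'(1.395598) = 8.872799
  x_3 = 1.395598 - 0.002319/8.872799 = 1.395337
Iteration 4:
  f(1.395337) = 0.000001
  f'(1.395337) = 8.866693
  x_4 = 1.395337 - 0.000001/8.866693 = 1.395337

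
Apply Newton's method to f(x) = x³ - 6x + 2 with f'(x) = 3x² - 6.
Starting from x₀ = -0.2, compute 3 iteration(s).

f(x) = x³ - 6x + 2
f'(x) = 3x² - 6
x₀ = -0.2

Newton-Raphson formula: x_{n+1} = x_n - f(x_n)/f'(x_n)

Iteration 1:
  f(-0.200000) = 3.192000
  f'(-0.200000) = -5.880000
  x_1 = -0.200000 - 3.192000/(-5.880000) = 0.342857
Iteration 2:
  f(0.342857) = -0.016840
  f'(0.342857) = -5.647347
  x_2 = 0.342857 - (-0.016840)/(-5.647347) = 0.339875
Iteration 3:
  f(0.339875) = 0.000009
  f'(0.339875) = -5.653454
  x_3 = 0.339875 - 0.000009/(-5.653454) = 0.339877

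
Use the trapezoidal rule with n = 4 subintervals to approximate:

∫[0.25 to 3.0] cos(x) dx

f(x) = cos(x)
a = 0.25, b = 3.0, n = 4
h = (b - a)/n = 0.687500

Trapezoidal rule: (h/2)[f(x₀) + 2f(x₁) + 2f(x₂) + ... + f(xₙ)]

x_0 = 0.2500, f(x_0) = 0.968912, coefficient = 1
x_1 = 0.9375, f(x_1) = 0.591805, coefficient = 2
x_2 = 1.6250, f(x_2) = -0.054177, coefficient = 2
x_3 = 2.3125, f(x_3) = -0.675545, coefficient = 2
x_4 = 3.0000, f(x_4) = -0.989992, coefficient = 1

I ≈ (0.687500/2) × -0.296914 = -0.102064
Exact value: -0.106284
Error: 0.004220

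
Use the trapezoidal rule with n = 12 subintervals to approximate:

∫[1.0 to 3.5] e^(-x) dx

f(x) = e^(-x)
a = 1.0, b = 3.5, n = 12
h = (b - a)/n = 0.208333

Trapezoidal rule: (h/2)[f(x₀) + 2f(x₁) + 2f(x₂) + ... + f(xₙ)]

x_0 = 1.0000, f(x_0) = 0.367879, coefficient = 1
x_1 = 1.2083, f(x_1) = 0.298695, coefficient = 2
x_2 = 1.4167, f(x_2) = 0.242521, coefficient = 2
x_3 = 1.6250, f(x_3) = 0.196912, coefficient = 2
x_4 = 1.8333, f(x_4) = 0.159880, coefficient = 2
x_5 = 2.0417, f(x_5) = 0.129812, coefficient = 2
x_6 = 2.2500, f(x_6) = 0.105399, coefficient = 2
x_7 = 2.4583, f(x_7) = 0.085577, coefficient = 2
x_8 = 2.6667, f(x_8) = 0.069483, coefficient = 2
x_9 = 2.8750, f(x_9) = 0.056416, coefficient = 2
x_10 = 3.0833, f(x_10) = 0.045806, coefficient = 2
x_11 = 3.2917, f(x_11) = 0.037192, coefficient = 2
x_12 = 3.5000, f(x_12) = 0.030197, coefficient = 1

I ≈ (0.208333/2) × 3.253464 = 0.338903
Exact value: 0.337682
Error: 0.001220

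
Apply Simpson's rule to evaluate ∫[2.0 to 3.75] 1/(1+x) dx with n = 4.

f(x) = 1/(1+x)
a = 2.0, b = 3.75, n = 4
h = (b - a)/n = 0.437500

Simpson's rule: (h/3)[f(x₀) + 4f(x₁) + 2f(x₂) + ... + f(xₙ)]

x_0 = 2.0000, f(x_0) = 0.333333, coefficient = 1
x_1 = 2.4375, f(x_1) = 0.290909, coefficient = 4
x_2 = 2.8750, f(x_2) = 0.258065, coefficient = 2
x_3 = 3.3125, f(x_3) = 0.231884, coefficient = 4
x_4 = 3.7500, f(x_4) = 0.210526, coefficient = 1

I ≈ (0.437500/3) × 3.151161 = 0.459544
Exact value: 0.459532
Error: 0.000012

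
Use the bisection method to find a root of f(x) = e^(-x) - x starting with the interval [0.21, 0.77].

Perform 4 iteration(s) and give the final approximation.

f(x) = e^(-x) - x
Initial interval: [0.21, 0.77]

Iteration 1:
  c_1 = (0.210000 + 0.770000)/2 = 0.490000
  f(c_1) = f(0.490000) = 0.122626
  f(a) × f(c) ≥ 0, new interval: [0.490000, 0.770000]
Iteration 2:
  c_2 = (0.490000 + 0.770000)/2 = 0.630000
  f(c_2) = f(0.630000) = -0.097408
  f(a) × f(c) < 0, new interval: [0.490000, 0.630000]
Iteration 3:
  c_3 = (0.490000 + 0.630000)/2 = 0.560000
  f(c_3) = f(0.560000) = 0.011209
  f(a) × f(c) ≥ 0, new interval: [0.560000, 0.630000]
Iteration 4:
  c_4 = (0.560000 + 0.630000)/2 = 0.595000
  f(c_4) = f(0.595000) = -0.043437
  f(a) × f(c) < 0, new interval: [0.560000, 0.595000]

After 4 iteration(s), the approximation is c_4 = 0.595000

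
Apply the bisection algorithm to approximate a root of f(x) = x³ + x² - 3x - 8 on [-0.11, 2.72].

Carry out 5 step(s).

f(x) = x³ + x² - 3x - 8
Initial interval: [-0.11, 2.72]

Iteration 1:
  c_1 = (-0.110000 + 2.720000)/2 = 1.305000
  f(c_1) = f(1.305000) = -7.989527
  f(a) × f(c) ≥ 0, new interval: [1.305000, 2.720000]
Iteration 2:
  c_2 = (1.305000 + 2.720000)/2 = 2.012500
  f(c_2) = f(2.012500) = -1.836404
  f(a) × f(c) ≥ 0, new interval: [2.012500, 2.720000]
Iteration 3:
  c_3 = (2.012500 + 2.720000)/2 = 2.366250
  f(c_3) = f(2.366250) = 3.749352
  f(a) × f(c) < 0, new interval: [2.012500, 2.366250]
Iteration 4:
  c_4 = (2.012500 + 2.366250)/2 = 2.189375
  f(c_4) = f(2.189375) = 0.719707
  f(a) × f(c) < 0, new interval: [2.012500, 2.189375]
Iteration 5:
  c_5 = (2.012500 + 2.189375)/2 = 2.100938
  f(c_5) = f(2.100938) = -0.615465
  f(a) × f(c) ≥ 0, new interval: [2.100938, 2.189375]

After 5 iteration(s), the approximation is c_5 = 2.100938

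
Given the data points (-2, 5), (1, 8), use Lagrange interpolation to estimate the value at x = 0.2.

Lagrange interpolation formula:
P(x) = Σ yᵢ × Lᵢ(x)
where Lᵢ(x) = Π_{j≠i} (x - xⱼ)/(xᵢ - xⱼ)

L_0(0.2) = (0.2 - 1)/(-2 - 1) = 0.266667
L_1(0.2) = (0.2 - (-2))/(1 - (-2)) = 0.733333

P(0.2) = 5×L_0(0.2) + 8×L_1(0.2)
P(0.2) = 7.200000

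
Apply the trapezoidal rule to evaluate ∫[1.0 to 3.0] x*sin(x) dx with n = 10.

f(x) = x*sin(x)
a = 1.0, b = 3.0, n = 10
h = (b - a)/n = 0.200000

Trapezoidal rule: (h/2)[f(x₀) + 2f(x₁) + 2f(x₂) + ... + f(xₙ)]

x_0 = 1.0000, f(x_0) = 0.841471, coefficient = 1
x_1 = 1.2000, f(x_1) = 1.118447, coefficient = 2
x_2 = 1.4000, f(x_2) = 1.379630, coefficient = 2
x_3 = 1.6000, f(x_3) = 1.599318, coefficient = 2
x_4 = 1.8000, f(x_4) = 1.752926, coefficient = 2
x_5 = 2.0000, f(x_5) = 1.818595, coefficient = 2
x_6 = 2.2000, f(x_6) = 1.778692, coefficient = 2
x_7 = 2.4000, f(x_7) = 1.621112, coefficient = 2
x_8 = 2.6000, f(x_8) = 1.340304, coefficient = 2
x_9 = 2.8000, f(x_9) = 0.937967, coefficient = 2
x_10 = 3.0000, f(x_10) = 0.423360, coefficient = 1

I ≈ (0.200000/2) × 27.958809 = 2.795881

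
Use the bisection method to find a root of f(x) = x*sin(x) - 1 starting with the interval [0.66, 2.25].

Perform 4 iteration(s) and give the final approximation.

f(x) = x*sin(x) - 1
Initial interval: [0.66, 2.25]

Iteration 1:
  c_1 = (0.660000 + 2.250000)/2 = 1.455000
  f(c_1) = f(1.455000) = 0.445256
  f(a) × f(c) < 0, new interval: [0.660000, 1.455000]
Iteration 2:
  c_2 = (0.660000 + 1.455000)/2 = 1.057500
  f(c_2) = f(1.057500) = -0.078779
  f(a) × f(c) ≥ 0, new interval: [1.057500, 1.455000]
Iteration 3:
  c_3 = (1.057500 + 1.455000)/2 = 1.256250
  f(c_3) = f(1.256250) = 0.194614
  f(a) × f(c) < 0, new interval: [1.057500, 1.256250]
Iteration 4:
  c_4 = (1.057500 + 1.256250)/2 = 1.156875
  f(c_4) = f(1.156875) = 0.059178
  f(a) × f(c) < 0, new interval: [1.057500, 1.156875]

After 4 iteration(s), the approximation is c_4 = 1.156875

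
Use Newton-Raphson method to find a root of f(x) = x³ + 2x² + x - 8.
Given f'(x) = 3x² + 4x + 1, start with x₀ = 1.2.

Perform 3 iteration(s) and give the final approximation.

f(x) = x³ + 2x² + x - 8
f'(x) = 3x² + 4x + 1
x₀ = 1.2

Newton-Raphson formula: x_{n+1} = x_n - f(x_n)/f'(x_n)

Iteration 1:
  f(1.200000) = -2.192000
  f'(1.200000) = 10.120000
  x_1 = 1.200000 - (-2.192000)/10.120000 = 1.416601
Iteration 2:
  f(1.416601) = 0.272891
  f'(1.416601) = 12.686677
  x_2 = 1.416601 - 0.272891/12.686677 = 1.395091
Iteration 3:
  f(1.395091) = 0.002882
  f'(1.395091) = 12.419197
  x_3 = 1.395091 - 0.002882/12.419197 = 1.394859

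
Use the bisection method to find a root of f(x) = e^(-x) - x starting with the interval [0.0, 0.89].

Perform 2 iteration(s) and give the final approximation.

f(x) = e^(-x) - x
Initial interval: [0.0, 0.89]

Iteration 1:
  c_1 = (0.000000 + 0.890000)/2 = 0.445000
  f(c_1) = f(0.445000) = 0.195824
  f(a) × f(c) ≥ 0, new interval: [0.445000, 0.890000]
Iteration 2:
  c_2 = (0.445000 + 0.890000)/2 = 0.667500
  f(c_2) = f(0.667500) = -0.154511
  f(a) × f(c) < 0, new interval: [0.445000, 0.667500]

After 2 iteration(s), the approximation is c_2 = 0.667500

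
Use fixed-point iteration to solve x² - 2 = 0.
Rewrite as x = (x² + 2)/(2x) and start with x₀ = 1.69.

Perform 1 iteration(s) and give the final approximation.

Equation: x² - 2 = 0
Fixed-point form: x = (x² + 2)/(2x)
x₀ = 1.69

x_1 = g(1.690000) = 1.436716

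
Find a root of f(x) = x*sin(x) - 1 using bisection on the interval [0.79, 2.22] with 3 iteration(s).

f(x) = x*sin(x) - 1
Initial interval: [0.79, 2.22]

Iteration 1:
  c_1 = (0.790000 + 2.220000)/2 = 1.505000
  f(c_1) = f(1.505000) = 0.501743
  f(a) × f(c) < 0, new interval: [0.790000, 1.505000]
Iteration 2:
  c_2 = (0.790000 + 1.505000)/2 = 1.147500
  f(c_2) = f(1.147500) = 0.046222
  f(a) × f(c) < 0, new interval: [0.790000, 1.147500]
Iteration 3:
  c_3 = (0.790000 + 1.147500)/2 = 0.968750
  f(c_3) = f(0.968750) = -0.201577
  f(a) × f(c) ≥ 0, new interval: [0.968750, 1.147500]

After 3 iteration(s), the approximation is c_3 = 0.968750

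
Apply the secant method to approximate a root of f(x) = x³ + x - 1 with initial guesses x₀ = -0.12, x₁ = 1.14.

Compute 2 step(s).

f(x) = x³ + x - 1
x₀ = -0.12, x₁ = 1.14

Secant formula: x_{n+1} = x_n - f(x_n)(x_n - x_{n-1})/(f(x_n) - f(x_{n-1}))

Iteration 1:
  f(-0.120000) = -1.121728
  f(1.140000) = 1.621544
  x_2 = 1.140000 - 1.621544×(1.140000 - (-0.120000))/(1.621544 - (-1.121728))
       = 0.395216
Iteration 2:
  f(1.140000) = 1.621544
  f(0.395216) = -0.543053
  x_3 = 0.395216 - (-0.543053)×(0.395216 - 1.140000)/(-0.543053 - 1.621544)
       = 0.582067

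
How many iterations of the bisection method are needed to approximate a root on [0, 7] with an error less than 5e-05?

We need (b-a)/2^n ≤ 5e-05
(7 - 0)/2^n ≤ 5e-05
7/2^n ≤ 5e-05
2^n ≥ 140000
n ≥ log₂(140000) = 17.10
n ≥ 18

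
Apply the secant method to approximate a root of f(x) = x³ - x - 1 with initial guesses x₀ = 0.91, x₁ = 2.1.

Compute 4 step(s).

f(x) = x³ - x - 1
x₀ = 0.91, x₁ = 2.1

Secant formula: x_{n+1} = x_n - f(x_n)(x_n - x_{n-1})/(f(x_n) - f(x_{n-1}))

Iteration 1:
  f(0.910000) = -1.156429
  f(2.100000) = 6.161000
  x_2 = 2.100000 - 6.161000×(2.100000 - 0.910000)/(6.161000 - (-1.156429))
       = 1.098065
Iteration 2:
  f(2.100000) = 6.161000
  f(1.098065) = -0.774077
  x_3 = 1.098065 - (-0.774077)×(1.098065 - 2.100000)/(-0.774077 - 6.161000)
       = 1.209898
Iteration 3:
  f(1.098065) = -0.774077
  f(1.209898) = -0.438783
  x_4 = 1.209898 - (-0.438783)×(1.209898 - 1.098065)/(-0.438783 - (-0.774077))
       = 1.356250
Iteration 4:
  f(1.209898) = -0.438783
  f(1.356250) = 0.138455
  x_5 = 1.356250 - 0.138455×(1.356250 - 1.209898)/(0.138455 - (-0.438783))
       = 1.321146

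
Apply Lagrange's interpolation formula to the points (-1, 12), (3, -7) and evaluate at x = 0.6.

Lagrange interpolation formula:
P(x) = Σ yᵢ × Lᵢ(x)
where Lᵢ(x) = Π_{j≠i} (x - xⱼ)/(xᵢ - xⱼ)

L_0(0.6) = (0.6 - 3)/(-1 - 3) = 0.600000
L_1(0.6) = (0.6 - (-1))/(3 - (-1)) = 0.400000

P(0.6) = 12×L_0(0.6) + (-7)×L_1(0.6)
P(0.6) = 4.400000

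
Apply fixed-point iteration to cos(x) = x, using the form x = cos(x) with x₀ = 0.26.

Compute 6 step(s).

Equation: cos(x) = x
Fixed-point form: x = cos(x)
x₀ = 0.26

x_1 = g(0.260000) = 0.966390
x_2 = g(0.966390) = 0.568274
x_3 = g(0.568274) = 0.842831
x_4 = g(0.842831) = 0.665352
x_5 = g(0.665352) = 0.786700
x_6 = g(0.786700) = 0.706186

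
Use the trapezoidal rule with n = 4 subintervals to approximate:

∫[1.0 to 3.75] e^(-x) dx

f(x) = e^(-x)
a = 1.0, b = 3.75, n = 4
h = (b - a)/n = 0.687500

Trapezoidal rule: (h/2)[f(x₀) + 2f(x₁) + 2f(x₂) + ... + f(xₙ)]

x_0 = 1.0000, f(x_0) = 0.367879, coefficient = 1
x_1 = 1.6875, f(x_1) = 0.184981, coefficient = 2
x_2 = 2.3750, f(x_2) = 0.093014, coefficient = 2
x_3 = 3.0625, f(x_3) = 0.046771, coefficient = 2
x_4 = 3.7500, f(x_4) = 0.023518, coefficient = 1

I ≈ (0.687500/2) × 1.040930 = 0.357820
Exact value: 0.344362
Error: 0.013458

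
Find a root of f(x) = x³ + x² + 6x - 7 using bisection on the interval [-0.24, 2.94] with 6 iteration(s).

f(x) = x³ + x² + 6x - 7
Initial interval: [-0.24, 2.94]

Iteration 1:
  c_1 = (-0.240000 + 2.940000)/2 = 1.350000
  f(c_1) = f(1.350000) = 5.382875
  f(a) × f(c) < 0, new interval: [-0.240000, 1.350000]
Iteration 2:
  c_2 = (-0.240000 + 1.350000)/2 = 0.555000
  f(c_2) = f(0.555000) = -3.191021
  f(a) × f(c) ≥ 0, new interval: [0.555000, 1.350000]
Iteration 3:
  c_3 = (0.555000 + 1.350000)/2 = 0.952500
  f(c_3) = f(0.952500) = 0.486418
  f(a) × f(c) < 0, new interval: [0.555000, 0.952500]
Iteration 4:
  c_4 = (0.555000 + 0.952500)/2 = 0.753750
  f(c_4) = f(0.753750) = -1.481126
  f(a) × f(c) ≥ 0, new interval: [0.753750, 0.952500]
Iteration 5:
  c_5 = (0.753750 + 0.952500)/2 = 0.853125
  f(c_5) = f(0.853125) = -0.532504
  f(a) × f(c) ≥ 0, new interval: [0.853125, 0.952500]
Iteration 6:
  c_6 = (0.853125 + 0.952500)/2 = 0.902813
  f(c_6) = f(0.902813) = -0.032199
  f(a) × f(c) ≥ 0, new interval: [0.902813, 0.952500]

After 6 iteration(s), the approximation is c_6 = 0.902813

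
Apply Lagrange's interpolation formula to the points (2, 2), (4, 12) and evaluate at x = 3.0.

Lagrange interpolation formula:
P(x) = Σ yᵢ × Lᵢ(x)
where Lᵢ(x) = Π_{j≠i} (x - xⱼ)/(xᵢ - xⱼ)

L_0(3.0) = (3.0 - 4)/(2 - 4) = 0.500000
L_1(3.0) = (3.0 - 2)/(4 - 2) = 0.500000

P(3.0) = 2×L_0(3.0) + 12×L_1(3.0)
P(3.0) = 7.000000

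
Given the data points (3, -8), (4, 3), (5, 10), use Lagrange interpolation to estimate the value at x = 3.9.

Lagrange interpolation formula:
P(x) = Σ yᵢ × Lᵢ(x)
where Lᵢ(x) = Π_{j≠i} (x - xⱼ)/(xᵢ - xⱼ)

L_0(3.9) = (3.9 - 4)/(3 - 4) × (3.9 - 5)/(3 - 5) = 0.055000
L_1(3.9) = (3.9 - 3)/(4 - 3) × (3.9 - 5)/(4 - 5) = 0.990000
L_2(3.9) = (3.9 - 3)/(5 - 3) × (3.9 - 4)/(5 - 4) = -0.045000

P(3.9) = (-8)×L_0(3.9) + 3×L_1(3.9) + 10×L_2(3.9)
P(3.9) = 2.080000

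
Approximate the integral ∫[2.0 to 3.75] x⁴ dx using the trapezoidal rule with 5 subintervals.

f(x) = x⁴
a = 2.0, b = 3.75, n = 5
h = (b - a)/n = 0.350000

Trapezoidal rule: (h/2)[f(x₀) + 2f(x₁) + 2f(x₂) + ... + f(xₙ)]

x_0 = 2.0000, f(x_0) = 16.000000, coefficient = 1
x_1 = 2.3500, f(x_1) = 30.498006, coefficient = 2
x_2 = 2.7000, f(x_2) = 53.144100, coefficient = 2
x_3 = 3.0500, f(x_3) = 86.536506, coefficient = 2
x_4 = 3.4000, f(x_4) = 133.633600, coefficient = 2
x_5 = 3.7500, f(x_5) = 197.753906, coefficient = 1

I ≈ (0.350000/2) × 821.378331 = 143.741208
Exact value: 141.915430
Error: 1.825778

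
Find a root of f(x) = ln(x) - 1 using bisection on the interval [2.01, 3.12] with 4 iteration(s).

f(x) = ln(x) - 1
Initial interval: [2.01, 3.12]

Iteration 1:
  c_1 = (2.010000 + 3.120000)/2 = 2.565000
  f(c_1) = f(2.565000) = -0.058042
  f(a) × f(c) ≥ 0, new interval: [2.565000, 3.120000]
Iteration 2:
  c_2 = (2.565000 + 3.120000)/2 = 2.842500
  f(c_2) = f(2.842500) = 0.044684
  f(a) × f(c) < 0, new interval: [2.565000, 2.842500]
Iteration 3:
  c_3 = (2.565000 + 2.842500)/2 = 2.703750
  f(c_3) = f(2.703750) = -0.005360
  f(a) × f(c) ≥ 0, new interval: [2.703750, 2.842500]
Iteration 4:
  c_4 = (2.703750 + 2.842500)/2 = 2.773125
  f(c_4) = f(2.773125) = 0.019975
  f(a) × f(c) < 0, new interval: [2.703750, 2.773125]

After 4 iteration(s), the approximation is c_4 = 2.773125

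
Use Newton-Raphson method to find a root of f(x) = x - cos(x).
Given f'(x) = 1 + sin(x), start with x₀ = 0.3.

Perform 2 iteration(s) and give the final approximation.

f(x) = x - cos(x)
f'(x) = 1 + sin(x)
x₀ = 0.3

Newton-Raphson formula: x_{n+1} = x_n - f(x_n)/f'(x_n)

Iteration 1:
  f(0.300000) = -0.655336
  f'(0.300000) = 1.295520
  x_1 = 0.300000 - (-0.655336)/1.295520 = 0.805848
Iteration 2:
  f(0.805848) = 0.113349
  f'(0.805848) = 1.721418
  x_2 = 0.805848 - 0.113349/1.721418 = 0.740002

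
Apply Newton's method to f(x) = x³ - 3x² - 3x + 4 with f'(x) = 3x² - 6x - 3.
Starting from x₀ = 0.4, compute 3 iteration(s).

f(x) = x³ - 3x² - 3x + 4
f'(x) = 3x² - 6x - 3
x₀ = 0.4

Newton-Raphson formula: x_{n+1} = x_n - f(x_n)/f'(x_n)

Iteration 1:
  f(0.400000) = 2.384000
  f'(0.400000) = -4.920000
  x_1 = 0.400000 - 2.384000/(-4.920000) = 0.884553
Iteration 2:
  f(0.884553) = -0.308856
  f'(0.884553) = -5.960016
  x_2 = 0.884553 - (-0.308856)/(-5.960016) = 0.832732
Iteration 3:
  f(0.832732) = -0.001069
  f'(0.832732) = -5.916064
  x_3 = 0.832732 - (-0.001069)/(-5.916064) = 0.832551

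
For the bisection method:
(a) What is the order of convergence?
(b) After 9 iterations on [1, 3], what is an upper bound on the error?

(a) Bisection has linear (order 1) convergence; the error is halved each step.

(b) Error bound = (b-a)/2^n = (3 - 1)/2^{9}
    = 2/2^{9}

(a) 1 (linear); (b) error ≤ 3.91e-03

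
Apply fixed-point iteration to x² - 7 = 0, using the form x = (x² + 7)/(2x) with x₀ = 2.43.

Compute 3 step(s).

Equation: x² - 7 = 0
Fixed-point form: x = (x² + 7)/(2x)
x₀ = 2.43

x_1 = g(2.430000) = 2.655329
x_2 = g(2.655329) = 2.645769
x_3 = g(2.645769) = 2.645751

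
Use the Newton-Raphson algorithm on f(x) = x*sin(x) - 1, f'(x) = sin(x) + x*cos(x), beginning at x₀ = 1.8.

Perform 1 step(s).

f(x) = x*sin(x) - 1
f'(x) = sin(x) + x*cos(x)
x₀ = 1.8

Newton-Raphson formula: x_{n+1} = x_n - f(x_n)/f'(x_n)

Iteration 1:
  f(1.800000) = 0.752926
  f'(1.800000) = 0.564884
  x_1 = 1.800000 - 0.752926/0.564884 = 0.467114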